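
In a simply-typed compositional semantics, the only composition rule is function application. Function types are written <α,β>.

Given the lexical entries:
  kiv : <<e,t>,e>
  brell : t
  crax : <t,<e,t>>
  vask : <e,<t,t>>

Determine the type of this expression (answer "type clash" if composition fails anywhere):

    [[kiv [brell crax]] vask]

[brell crax]: functor crax : <t,<e,t>>, argument brell : t; result <e,t>.
[kiv [brell crax]]: functor kiv : <<e,t>,e>, argument [brell crax] : <e,t>; result e.
[[kiv [brell crax]] vask]: functor vask : <e,<t,t>>, argument [kiv [brell crax]] : e; result <t,t>.

<t,t>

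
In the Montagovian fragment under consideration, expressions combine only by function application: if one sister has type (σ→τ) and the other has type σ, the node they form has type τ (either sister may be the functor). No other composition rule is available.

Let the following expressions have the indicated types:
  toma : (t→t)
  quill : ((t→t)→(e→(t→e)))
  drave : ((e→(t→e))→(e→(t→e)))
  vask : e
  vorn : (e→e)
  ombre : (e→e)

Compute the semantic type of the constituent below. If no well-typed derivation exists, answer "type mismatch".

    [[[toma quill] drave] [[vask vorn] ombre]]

(t→e)

[toma quill]: functor quill : ((t→t)→(e→(t→e))), argument toma : (t→t); result (e→(t→e)).
[[toma quill] drave]: functor drave : ((e→(t→e))→(e→(t→e))), argument [toma quill] : (e→(t→e)); result (e→(t→e)).
[vask vorn]: functor vorn : (e→e), argument vask : e; result e.
[[vask vorn] ombre]: functor ombre : (e→e), argument [vask vorn] : e; result e.
[[[toma quill] drave] [[vask vorn] ombre]]: functor [[toma quill] drave] : (e→(t→e)), argument [[vask vorn] ombre] : e; result (t→e).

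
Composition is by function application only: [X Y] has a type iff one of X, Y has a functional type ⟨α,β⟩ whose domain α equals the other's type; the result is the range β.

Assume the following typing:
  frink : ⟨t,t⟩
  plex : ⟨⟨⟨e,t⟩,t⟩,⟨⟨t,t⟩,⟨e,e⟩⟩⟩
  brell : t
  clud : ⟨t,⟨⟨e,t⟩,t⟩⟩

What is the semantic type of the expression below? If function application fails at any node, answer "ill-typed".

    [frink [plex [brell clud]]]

⟨e,e⟩

At [brell clud], clud : ⟨t,⟨⟨e,t⟩,t⟩⟩ takes brell : t, giving ⟨⟨e,t⟩,t⟩.
At [plex [brell clud]], plex : ⟨⟨⟨e,t⟩,t⟩,⟨⟨t,t⟩,⟨e,e⟩⟩⟩ takes [brell clud] : ⟨⟨e,t⟩,t⟩, giving ⟨⟨t,t⟩,⟨e,e⟩⟩.
At [frink [plex [brell clud]]], [plex [brell clud]] : ⟨⟨t,t⟩,⟨e,e⟩⟩ takes frink : ⟨t,t⟩, giving ⟨e,e⟩.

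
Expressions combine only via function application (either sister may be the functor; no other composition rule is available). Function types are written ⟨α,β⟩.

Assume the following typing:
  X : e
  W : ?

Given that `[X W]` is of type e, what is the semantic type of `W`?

⟨e,e⟩

[X W] must have type e. The sister X has type e; that is not a function onto e, so W must be the functor, of type ⟨e,e⟩.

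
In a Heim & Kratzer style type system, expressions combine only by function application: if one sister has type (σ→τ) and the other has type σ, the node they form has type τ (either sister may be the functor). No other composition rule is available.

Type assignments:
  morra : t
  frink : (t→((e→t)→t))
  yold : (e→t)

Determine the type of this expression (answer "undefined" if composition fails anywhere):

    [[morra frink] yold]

At [morra frink], frink : (t→((e→t)→t)) takes morra : t, giving ((e→t)→t).
At [[morra frink] yold], [morra frink] : ((e→t)→t) takes yold : (e→t), giving t.

t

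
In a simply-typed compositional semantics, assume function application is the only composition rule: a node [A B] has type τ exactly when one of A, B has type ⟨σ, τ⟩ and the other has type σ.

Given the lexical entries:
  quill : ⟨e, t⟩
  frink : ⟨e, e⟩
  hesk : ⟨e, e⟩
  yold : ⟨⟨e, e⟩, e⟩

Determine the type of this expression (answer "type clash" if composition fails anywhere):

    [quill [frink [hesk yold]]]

[hesk yold]: yold is ⟨⟨e, e⟩, e⟩, hesk is ⟨e, e⟩; result e.
[frink [hesk yold]]: frink is ⟨e, e⟩, [hesk yold] is e; result e.
[quill [frink [hesk yold]]]: quill is ⟨e, t⟩, [frink [hesk yold]] is e; result t.

t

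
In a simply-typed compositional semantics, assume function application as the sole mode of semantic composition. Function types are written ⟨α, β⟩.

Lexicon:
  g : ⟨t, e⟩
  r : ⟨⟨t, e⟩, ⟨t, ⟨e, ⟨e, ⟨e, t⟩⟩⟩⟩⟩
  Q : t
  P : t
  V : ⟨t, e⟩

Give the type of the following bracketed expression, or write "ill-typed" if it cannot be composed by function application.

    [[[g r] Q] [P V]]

[g r]: ⟨⟨t, e⟩, ⟨t, ⟨e, ⟨e, ⟨e, t⟩⟩⟩⟩⟩ applied to ⟨t, e⟩ yields ⟨t, ⟨e, ⟨e, ⟨e, t⟩⟩⟩⟩.
[[g r] Q]: ⟨t, ⟨e, ⟨e, ⟨e, t⟩⟩⟩⟩ applied to t yields ⟨e, ⟨e, ⟨e, t⟩⟩⟩.
[P V]: ⟨t, e⟩ applied to t yields e.
[[[g r] Q] [P V]]: ⟨e, ⟨e, ⟨e, t⟩⟩⟩ applied to e yields ⟨e, ⟨e, t⟩⟩.

⟨e, ⟨e, t⟩⟩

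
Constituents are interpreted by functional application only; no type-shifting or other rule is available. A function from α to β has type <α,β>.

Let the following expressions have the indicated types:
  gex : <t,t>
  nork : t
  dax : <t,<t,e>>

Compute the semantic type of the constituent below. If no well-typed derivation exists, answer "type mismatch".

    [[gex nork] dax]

[gex nork]: gex is <t,t>, nork is t; result t.
[[gex nork] dax]: dax is <t,<t,e>>, [gex nork] is t; result <t,e>.

<t,e>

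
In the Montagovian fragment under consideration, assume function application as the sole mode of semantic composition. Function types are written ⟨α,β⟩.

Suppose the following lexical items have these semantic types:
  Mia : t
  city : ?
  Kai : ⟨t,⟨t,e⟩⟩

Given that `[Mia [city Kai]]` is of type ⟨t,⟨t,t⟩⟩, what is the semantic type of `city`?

⟨⟨t,⟨t,e⟩⟩,⟨t,⟨t,⟨t,t⟩⟩⟩⟩

At [Mia [city Kai]] (required: ⟨t,⟨t,t⟩⟩): Mia is t, which is not a function with range ⟨t,⟨t,t⟩⟩; hence [city Kai] is the functor — type ⟨t,⟨t,⟨t,t⟩⟩⟩.
At [city Kai] (required: ⟨t,⟨t,⟨t,t⟩⟩⟩): Kai is ⟨t,⟨t,e⟩⟩, which is not a function with range ⟨t,⟨t,⟨t,t⟩⟩⟩; hence city is the functor — type ⟨⟨t,⟨t,e⟩⟩,⟨t,⟨t,⟨t,t⟩⟩⟩⟩.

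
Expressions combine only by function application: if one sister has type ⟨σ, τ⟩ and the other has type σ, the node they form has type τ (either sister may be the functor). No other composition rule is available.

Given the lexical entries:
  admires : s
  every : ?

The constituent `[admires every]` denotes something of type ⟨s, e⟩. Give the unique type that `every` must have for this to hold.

⟨s, ⟨s, e⟩⟩

[admires every] must have type ⟨s, e⟩. The sister admires has type s; that is not a function onto ⟨s, e⟩, so every must be the functor, of type ⟨s, ⟨s, e⟩⟩.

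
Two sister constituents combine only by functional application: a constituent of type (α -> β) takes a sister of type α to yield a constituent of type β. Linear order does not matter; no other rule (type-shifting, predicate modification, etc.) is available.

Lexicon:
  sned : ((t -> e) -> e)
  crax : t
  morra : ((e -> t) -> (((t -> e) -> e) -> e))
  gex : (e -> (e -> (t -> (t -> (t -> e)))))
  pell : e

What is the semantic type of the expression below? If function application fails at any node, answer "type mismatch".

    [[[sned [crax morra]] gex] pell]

[crax morra]: t with ((e -> t) -> (((t -> e) -> e) -> e)) — neither is a function whose domain matches the other; composition fails here.

type mismatch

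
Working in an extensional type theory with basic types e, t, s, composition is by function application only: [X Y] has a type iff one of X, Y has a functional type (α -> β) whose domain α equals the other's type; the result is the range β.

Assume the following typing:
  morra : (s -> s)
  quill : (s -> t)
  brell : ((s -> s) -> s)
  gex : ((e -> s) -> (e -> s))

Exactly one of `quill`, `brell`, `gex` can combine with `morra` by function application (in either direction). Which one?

quill : (s -> t) — neither side's domain matches the other.
brell — combines: brell : ((s -> s) -> s) takes morra : (s -> s) as argument, giving s.
gex : ((e -> s) -> (e -> s)) — neither side's domain matches the other.

brell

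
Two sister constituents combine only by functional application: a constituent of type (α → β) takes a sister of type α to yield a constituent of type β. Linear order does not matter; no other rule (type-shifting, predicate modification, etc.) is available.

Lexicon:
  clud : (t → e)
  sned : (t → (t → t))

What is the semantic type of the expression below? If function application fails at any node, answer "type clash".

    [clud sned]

[clud sned]: (t → e) and (t → (t → t)) cannot combine by function application — type clash.

type clash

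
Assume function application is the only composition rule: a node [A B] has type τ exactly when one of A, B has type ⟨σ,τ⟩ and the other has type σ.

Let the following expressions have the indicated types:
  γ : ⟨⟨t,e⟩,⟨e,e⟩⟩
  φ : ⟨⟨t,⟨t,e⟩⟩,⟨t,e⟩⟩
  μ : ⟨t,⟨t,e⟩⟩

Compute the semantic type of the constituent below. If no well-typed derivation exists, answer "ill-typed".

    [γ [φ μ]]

[φ μ]: functor φ : ⟨⟨t,⟨t,e⟩⟩,⟨t,e⟩⟩, argument μ : ⟨t,⟨t,e⟩⟩; result ⟨t,e⟩.
[γ [φ μ]]: functor γ : ⟨⟨t,e⟩,⟨e,e⟩⟩, argument [φ μ] : ⟨t,e⟩; result ⟨e,e⟩.

⟨e,e⟩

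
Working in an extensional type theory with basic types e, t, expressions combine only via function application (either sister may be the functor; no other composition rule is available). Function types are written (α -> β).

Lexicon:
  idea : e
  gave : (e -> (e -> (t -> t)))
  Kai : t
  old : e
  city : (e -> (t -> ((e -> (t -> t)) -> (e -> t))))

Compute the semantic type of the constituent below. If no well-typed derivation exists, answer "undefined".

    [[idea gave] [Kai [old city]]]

(e -> t)

[idea gave]: (e -> (e -> (t -> t))) applied to e yields (e -> (t -> t)).
[old city]: (e -> (t -> ((e -> (t -> t)) -> (e -> t)))) applied to e yields (t -> ((e -> (t -> t)) -> (e -> t))).
[Kai [old city]]: (t -> ((e -> (t -> t)) -> (e -> t))) applied to t yields ((e -> (t -> t)) -> (e -> t)).
[[idea gave] [Kai [old city]]]: ((e -> (t -> t)) -> (e -> t)) applied to (e -> (t -> t)) yields (e -> t).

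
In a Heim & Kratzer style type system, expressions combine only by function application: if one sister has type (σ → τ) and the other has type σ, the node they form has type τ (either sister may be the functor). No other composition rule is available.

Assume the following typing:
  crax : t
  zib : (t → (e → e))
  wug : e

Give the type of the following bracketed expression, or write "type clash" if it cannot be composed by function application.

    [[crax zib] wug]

e

[crax zib]: functor zib : (t → (e → e)), argument crax : t; result (e → e).
[[crax zib] wug]: functor [crax zib] : (e → e), argument wug : e; result e.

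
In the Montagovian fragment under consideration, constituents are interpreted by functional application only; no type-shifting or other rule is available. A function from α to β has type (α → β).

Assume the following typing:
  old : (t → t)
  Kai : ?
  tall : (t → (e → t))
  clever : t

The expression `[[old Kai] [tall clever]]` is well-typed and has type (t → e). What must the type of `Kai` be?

[[old Kai] [tall clever]] must have type (t → e). The sister [tall clever] has type (e → t); that is not a function onto (t → e), so [old Kai] must be the functor, of type ((e → t) → (t → e)).
[old Kai] must have type ((e → t) → (t → e)). The sister old has type (t → t); that is not a function onto ((e → t) → (t → e)), so Kai must be the functor, of type ((t → t) → ((e → t) → (t → e))).

((t → t) → ((e → t) → (t → e)))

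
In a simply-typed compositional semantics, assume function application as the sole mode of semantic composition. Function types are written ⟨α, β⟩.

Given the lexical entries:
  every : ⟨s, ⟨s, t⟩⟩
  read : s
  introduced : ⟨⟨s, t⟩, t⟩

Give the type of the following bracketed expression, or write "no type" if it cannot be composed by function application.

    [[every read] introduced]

t

[every read] — every of type ⟨s, ⟨s, t⟩⟩ combines with read of type s: type ⟨s, t⟩.
[[every read] introduced] — introduced of type ⟨⟨s, t⟩, t⟩ combines with [every read] of type ⟨s, t⟩: type t.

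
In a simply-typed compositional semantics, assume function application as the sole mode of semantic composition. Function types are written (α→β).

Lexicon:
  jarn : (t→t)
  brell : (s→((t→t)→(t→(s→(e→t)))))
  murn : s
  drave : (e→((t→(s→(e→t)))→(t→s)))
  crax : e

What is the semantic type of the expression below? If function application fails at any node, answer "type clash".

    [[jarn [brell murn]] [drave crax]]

(t→s)

[brell murn]: brell is (s→((t→t)→(t→(s→(e→t))))), murn is s; result ((t→t)→(t→(s→(e→t)))).
[jarn [brell murn]]: [brell murn] is ((t→t)→(t→(s→(e→t)))), jarn is (t→t); result (t→(s→(e→t))).
[drave crax]: drave is (e→((t→(s→(e→t)))→(t→s))), crax is e; result ((t→(s→(e→t)))→(t→s)).
[[jarn [brell murn]] [drave crax]]: [drave crax] is ((t→(s→(e→t)))→(t→s)), [jarn [brell murn]] is (t→(s→(e→t))); result (t→s).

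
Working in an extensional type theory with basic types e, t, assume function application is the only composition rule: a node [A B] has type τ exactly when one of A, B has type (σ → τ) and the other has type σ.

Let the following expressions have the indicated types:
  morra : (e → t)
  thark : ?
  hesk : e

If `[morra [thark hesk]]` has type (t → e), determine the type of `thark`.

[morra [thark hesk]] must have type (t → e). The sister morra has type (e → t); that is not a function onto (t → e), so [thark hesk] must be the functor, of type ((e → t) → (t → e)).
[thark hesk] must have type ((e → t) → (t → e)). The sister hesk has type e; that is not a function onto ((e → t) → (t → e)), so thark must be the functor, of type (e → ((e → t) → (t → e))).

(e → ((e → t) → (t → e)))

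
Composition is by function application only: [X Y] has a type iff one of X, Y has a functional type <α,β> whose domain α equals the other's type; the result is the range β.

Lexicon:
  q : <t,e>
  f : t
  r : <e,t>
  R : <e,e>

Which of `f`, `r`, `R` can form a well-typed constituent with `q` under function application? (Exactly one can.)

f — combines: q : <t,e> takes f : t as argument, giving e.
r : <e,t> — does not combine with q.
R : <e,e> — does not combine with q.

f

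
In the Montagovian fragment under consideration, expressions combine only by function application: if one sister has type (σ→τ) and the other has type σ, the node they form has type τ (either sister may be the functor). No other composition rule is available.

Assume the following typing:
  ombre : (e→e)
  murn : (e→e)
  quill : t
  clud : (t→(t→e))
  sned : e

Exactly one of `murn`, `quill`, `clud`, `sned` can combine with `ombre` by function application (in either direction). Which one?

sned

murn : (e→e) — neither side's domain matches the other.
quill : t — neither side's domain matches the other.
clud : (t→(t→e)) — neither side's domain matches the other.
sned — combines: ombre : (e→e) takes sned : e as argument, giving e.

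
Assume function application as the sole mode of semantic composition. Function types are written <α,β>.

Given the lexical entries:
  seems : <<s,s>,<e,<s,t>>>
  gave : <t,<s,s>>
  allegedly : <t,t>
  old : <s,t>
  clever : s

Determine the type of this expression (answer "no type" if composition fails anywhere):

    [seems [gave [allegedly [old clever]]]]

[old clever]: old is <s,t>, clever is s; result t.
[allegedly [old clever]]: allegedly is <t,t>, [old clever] is t; result t.
[gave [allegedly [old clever]]]: gave is <t,<s,s>>, [allegedly [old clever]] is t; result <s,s>.
[seems [gave [allegedly [old clever]]]]: seems is <<s,s>,<e,<s,t>>>, [gave [allegedly [old clever]]] is <s,s>; result <e,<s,t>>.

<e,<s,t>>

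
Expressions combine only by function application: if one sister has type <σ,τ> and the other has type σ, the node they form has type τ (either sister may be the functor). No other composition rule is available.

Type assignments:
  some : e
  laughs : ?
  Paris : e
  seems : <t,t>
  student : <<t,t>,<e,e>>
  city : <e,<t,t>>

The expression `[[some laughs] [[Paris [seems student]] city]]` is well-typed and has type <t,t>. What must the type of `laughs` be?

<e,<<t,t>,<t,t>>>

For [[some laughs] [[Paris [seems student]] city]] to have type <t,t> with [[Paris [seems student]] city] of type <t,t>, [some laughs] must be the function: [some laughs] : <<t,t>,<t,t>>.
For [some laughs] to have type <<t,t>,<t,t>> with some of type e, laughs must be the function: laughs : <e,<<t,t>,<t,t>>>.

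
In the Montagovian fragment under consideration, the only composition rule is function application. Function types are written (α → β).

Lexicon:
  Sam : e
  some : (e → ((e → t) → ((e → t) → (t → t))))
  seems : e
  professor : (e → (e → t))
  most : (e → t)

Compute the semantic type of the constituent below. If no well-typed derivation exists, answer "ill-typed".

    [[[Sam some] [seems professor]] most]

At [Sam some], some : (e → ((e → t) → ((e → t) → (t → t)))) takes Sam : e, giving ((e → t) → ((e → t) → (t → t))).
At [seems professor], professor : (e → (e → t)) takes seems : e, giving (e → t).
At [[Sam some] [seems professor]], [Sam some] : ((e → t) → ((e → t) → (t → t))) takes [seems professor] : (e → t), giving ((e → t) → (t → t)).
At [[[Sam some] [seems professor]] most], [[Sam some] [seems professor]] : ((e → t) → (t → t)) takes most : (e → t), giving (t → t).

(t → t)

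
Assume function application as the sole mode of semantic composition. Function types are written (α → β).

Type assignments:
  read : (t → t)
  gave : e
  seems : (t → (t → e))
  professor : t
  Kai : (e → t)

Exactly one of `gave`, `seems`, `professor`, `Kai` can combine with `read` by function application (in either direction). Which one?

gave : e — neither side's domain matches the other.
seems : (t → (t → e)) — neither side's domain matches the other.
professor — combines: read : (t → t) takes professor : t as argument, giving t.
Kai : (e → t) — neither side's domain matches the other.

professor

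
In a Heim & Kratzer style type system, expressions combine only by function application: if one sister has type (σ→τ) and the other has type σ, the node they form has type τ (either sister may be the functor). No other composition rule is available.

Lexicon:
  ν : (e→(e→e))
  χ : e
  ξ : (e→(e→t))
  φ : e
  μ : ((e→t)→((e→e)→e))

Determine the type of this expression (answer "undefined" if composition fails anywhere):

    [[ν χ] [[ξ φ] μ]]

[ν χ]: (e→(e→e)) applied to e yields (e→e).
[ξ φ]: (e→(e→t)) applied to e yields (e→t).
[[ξ φ] μ]: ((e→t)→((e→e)→e)) applied to (e→t) yields ((e→e)→e).
[[ν χ] [[ξ φ] μ]]: ((e→e)→e) applied to (e→e) yields e.

e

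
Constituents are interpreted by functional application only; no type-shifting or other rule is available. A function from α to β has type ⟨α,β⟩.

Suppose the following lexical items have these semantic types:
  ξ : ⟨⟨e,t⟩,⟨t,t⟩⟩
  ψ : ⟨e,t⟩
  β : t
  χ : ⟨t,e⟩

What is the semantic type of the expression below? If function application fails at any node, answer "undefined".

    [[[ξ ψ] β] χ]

e

[ξ ψ]: ⟨⟨e,t⟩,⟨t,t⟩⟩ applied to ⟨e,t⟩ yields ⟨t,t⟩.
[[ξ ψ] β]: ⟨t,t⟩ applied to t yields t.
[[[ξ ψ] β] χ]: ⟨t,e⟩ applied to t yields e.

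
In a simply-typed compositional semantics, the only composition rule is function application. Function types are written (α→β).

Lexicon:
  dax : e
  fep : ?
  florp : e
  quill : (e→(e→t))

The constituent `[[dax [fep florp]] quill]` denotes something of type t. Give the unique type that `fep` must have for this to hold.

(e→(e→((e→(e→t))→t)))

For [[dax [fep florp]] quill] to have type t with quill of type (e→(e→t)), [dax [fep florp]] must be the function: [dax [fep florp]] : ((e→(e→t))→t).
For [dax [fep florp]] to have type ((e→(e→t))→t) with dax of type e, [fep florp] must be the function: [fep florp] : (e→((e→(e→t))→t)).
For [fep florp] to have type (e→((e→(e→t))→t)) with florp of type e, fep must be the function: fep : (e→(e→((e→(e→t))→t))).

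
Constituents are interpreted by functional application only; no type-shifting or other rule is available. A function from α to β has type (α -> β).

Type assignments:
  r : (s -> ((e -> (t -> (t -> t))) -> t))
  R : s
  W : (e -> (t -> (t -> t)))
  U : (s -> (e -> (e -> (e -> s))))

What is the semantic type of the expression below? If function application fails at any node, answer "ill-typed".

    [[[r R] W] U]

[r R]: functor r : (s -> ((e -> (t -> (t -> t))) -> t)), argument R : s; result ((e -> (t -> (t -> t))) -> t).
[[r R] W]: functor [r R] : ((e -> (t -> (t -> t))) -> t), argument W : (e -> (t -> (t -> t))); result t.
[[[r R] W] U]: t with (s -> (e -> (e -> (e -> s)))) — neither is a function whose domain matches the other; composition fails here.

ill-typed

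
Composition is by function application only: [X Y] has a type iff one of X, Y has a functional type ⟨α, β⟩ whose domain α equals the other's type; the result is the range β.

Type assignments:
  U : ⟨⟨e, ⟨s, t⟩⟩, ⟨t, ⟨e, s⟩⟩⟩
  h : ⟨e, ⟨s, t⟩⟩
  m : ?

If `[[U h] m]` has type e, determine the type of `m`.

[[U h] m] is required to be e. [U h] : ⟨t, ⟨e, s⟩⟩ cannot yield e as functor, so m : ⟨⟨t, ⟨e, s⟩⟩, e⟩.

⟨⟨t, ⟨e, s⟩⟩, e⟩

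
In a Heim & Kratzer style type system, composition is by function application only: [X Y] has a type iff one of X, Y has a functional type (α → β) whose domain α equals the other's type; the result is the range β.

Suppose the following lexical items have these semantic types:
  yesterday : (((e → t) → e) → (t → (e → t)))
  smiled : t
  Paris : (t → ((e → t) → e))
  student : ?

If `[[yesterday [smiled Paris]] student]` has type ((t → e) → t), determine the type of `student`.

[[yesterday [smiled Paris]] student] must have type ((t → e) → t). The sister [yesterday [smiled Paris]] has type (t → (e → t)); that is not a function onto ((t → e) → t), so student must be the functor, of type ((t → (e → t)) → ((t → e) → t)).

((t → (e → t)) → ((t → e) → t))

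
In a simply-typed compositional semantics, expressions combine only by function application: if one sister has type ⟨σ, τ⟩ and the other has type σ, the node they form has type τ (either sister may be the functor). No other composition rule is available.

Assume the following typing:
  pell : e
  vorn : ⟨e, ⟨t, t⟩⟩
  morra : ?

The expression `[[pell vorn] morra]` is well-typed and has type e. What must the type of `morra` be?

[[pell vorn] morra] is required to be e. [pell vorn] : ⟨t, t⟩ cannot yield e as functor, so morra : ⟨⟨t, t⟩, e⟩.

⟨⟨t, t⟩, e⟩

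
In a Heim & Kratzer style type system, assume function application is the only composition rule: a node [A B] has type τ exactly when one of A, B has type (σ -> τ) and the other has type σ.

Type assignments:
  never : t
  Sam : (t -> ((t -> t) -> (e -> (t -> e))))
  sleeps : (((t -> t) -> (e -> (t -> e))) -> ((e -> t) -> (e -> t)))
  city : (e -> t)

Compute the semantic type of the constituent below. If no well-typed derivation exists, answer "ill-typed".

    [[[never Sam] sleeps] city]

At [never Sam], Sam : (t -> ((t -> t) -> (e -> (t -> e)))) takes never : t, giving ((t -> t) -> (e -> (t -> e))).
At [[never Sam] sleeps], sleeps : (((t -> t) -> (e -> (t -> e))) -> ((e -> t) -> (e -> t))) takes [never Sam] : ((t -> t) -> (e -> (t -> e))), giving ((e -> t) -> (e -> t)).
At [[[never Sam] sleeps] city], [[never Sam] sleeps] : ((e -> t) -> (e -> t)) takes city : (e -> t), giving (e -> t).

(e -> t)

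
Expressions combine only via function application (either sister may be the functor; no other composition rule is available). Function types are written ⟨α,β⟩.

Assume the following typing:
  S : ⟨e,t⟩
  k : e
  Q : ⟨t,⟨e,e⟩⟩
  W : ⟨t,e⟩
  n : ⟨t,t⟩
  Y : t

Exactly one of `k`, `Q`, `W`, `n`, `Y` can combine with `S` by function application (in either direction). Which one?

k — combines: S : ⟨e,t⟩ takes k : e as argument, giving t.
Q : ⟨t,⟨e,e⟩⟩ — no; S wants e, and Q wants t.
W : ⟨t,e⟩ — no; S wants e, and W wants t.
n : ⟨t,t⟩ — no; S wants e, and n wants t.
Y : t — no; S wants e, and Y wants nothing (atomic).

k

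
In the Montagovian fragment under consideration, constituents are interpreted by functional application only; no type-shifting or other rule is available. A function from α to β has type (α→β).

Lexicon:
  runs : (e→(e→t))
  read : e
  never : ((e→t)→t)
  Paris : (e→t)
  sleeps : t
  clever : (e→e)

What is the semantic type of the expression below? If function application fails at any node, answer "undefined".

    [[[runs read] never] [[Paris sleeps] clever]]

[runs read]: functor runs : (e→(e→t)), argument read : e; result (e→t).
[[runs read] never]: functor never : ((e→t)→t), argument [runs read] : (e→t); result t.
[Paris sleeps]: (e→t) and t cannot combine by function application — type clash.

undefined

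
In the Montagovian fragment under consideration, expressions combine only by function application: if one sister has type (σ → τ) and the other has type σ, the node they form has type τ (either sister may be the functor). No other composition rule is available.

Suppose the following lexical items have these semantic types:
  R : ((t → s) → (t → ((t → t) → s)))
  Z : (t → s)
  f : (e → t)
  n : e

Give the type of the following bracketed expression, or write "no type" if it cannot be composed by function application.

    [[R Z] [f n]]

[R Z]: R is ((t → s) → (t → ((t → t) → s))), Z is (t → s); result (t → ((t → t) → s)).
[f n]: f is (e → t), n is e; result t.
[[R Z] [f n]]: [R Z] is (t → ((t → t) → s)), [f n] is t; result ((t → t) → s).

((t → t) → s)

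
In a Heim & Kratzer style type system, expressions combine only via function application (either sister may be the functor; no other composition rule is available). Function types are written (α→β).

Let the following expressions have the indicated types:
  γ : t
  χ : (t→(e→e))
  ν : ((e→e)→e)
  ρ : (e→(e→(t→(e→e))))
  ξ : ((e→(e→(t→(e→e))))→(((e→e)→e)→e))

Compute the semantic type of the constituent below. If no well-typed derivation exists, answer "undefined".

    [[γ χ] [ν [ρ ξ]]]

[γ χ] — χ of type (t→(e→e)) combines with γ of type t: type (e→e).
[ρ ξ] — ξ of type ((e→(e→(t→(e→e))))→(((e→e)→e)→e)) combines with ρ of type (e→(e→(t→(e→e)))): type (((e→e)→e)→e).
[ν [ρ ξ]] — [ρ ξ] of type (((e→e)→e)→e) combines with ν of type ((e→e)→e): type e.
[[γ χ] [ν [ρ ξ]]] — [γ χ] of type (e→e) combines with [ν [ρ ξ]] of type e: type e.

e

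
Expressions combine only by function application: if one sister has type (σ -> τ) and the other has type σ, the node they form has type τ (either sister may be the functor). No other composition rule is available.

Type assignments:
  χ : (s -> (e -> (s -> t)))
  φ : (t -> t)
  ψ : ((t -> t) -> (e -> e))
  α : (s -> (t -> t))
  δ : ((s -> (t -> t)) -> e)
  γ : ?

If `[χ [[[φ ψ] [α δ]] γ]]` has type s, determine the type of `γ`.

[χ [[[φ ψ] [α δ]] γ]] is required to be s. χ : (s -> (e -> (s -> t))) cannot yield s as functor, so [[[φ ψ] [α δ]] γ] : ((s -> (e -> (s -> t))) -> s).
[[[φ ψ] [α δ]] γ] is required to be ((s -> (e -> (s -> t))) -> s). [[φ ψ] [α δ]] : e cannot yield ((s -> (e -> (s -> t))) -> s) as functor, so γ : (e -> ((s -> (e -> (s -> t))) -> s)).

(e -> ((s -> (e -> (s -> t))) -> s))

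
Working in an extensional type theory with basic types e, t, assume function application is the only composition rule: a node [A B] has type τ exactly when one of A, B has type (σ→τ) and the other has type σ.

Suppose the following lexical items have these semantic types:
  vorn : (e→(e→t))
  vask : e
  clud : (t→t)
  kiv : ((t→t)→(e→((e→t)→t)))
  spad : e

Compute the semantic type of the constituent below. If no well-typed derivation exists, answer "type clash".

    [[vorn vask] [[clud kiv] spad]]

t

[vorn vask]: (e→(e→t)) applied to e yields (e→t).
[clud kiv]: ((t→t)→(e→((e→t)→t))) applied to (t→t) yields (e→((e→t)→t)).
[[clud kiv] spad]: (e→((e→t)→t)) applied to e yields ((e→t)→t).
[[vorn vask] [[clud kiv] spad]]: ((e→t)→t) applied to (e→t) yields t.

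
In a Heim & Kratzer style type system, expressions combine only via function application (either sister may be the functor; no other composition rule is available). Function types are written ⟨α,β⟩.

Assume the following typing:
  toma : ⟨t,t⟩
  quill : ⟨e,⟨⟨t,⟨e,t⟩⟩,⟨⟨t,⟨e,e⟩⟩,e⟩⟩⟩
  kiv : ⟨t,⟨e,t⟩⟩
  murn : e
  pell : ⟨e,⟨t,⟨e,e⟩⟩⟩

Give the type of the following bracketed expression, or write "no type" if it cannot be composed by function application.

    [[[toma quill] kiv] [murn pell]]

no type

[toma quill]: ⟨t,t⟩ and ⟨e,⟨⟨t,⟨e,t⟩⟩,⟨⟨t,⟨e,e⟩⟩,e⟩⟩⟩ cannot combine by function application — type clash.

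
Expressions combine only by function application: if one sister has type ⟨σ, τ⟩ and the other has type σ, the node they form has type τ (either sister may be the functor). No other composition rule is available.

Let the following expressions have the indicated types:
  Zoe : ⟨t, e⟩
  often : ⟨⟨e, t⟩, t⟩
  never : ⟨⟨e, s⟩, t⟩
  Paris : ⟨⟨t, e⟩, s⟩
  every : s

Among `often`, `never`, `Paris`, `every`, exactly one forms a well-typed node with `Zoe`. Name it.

Paris

often : ⟨⟨e, t⟩, t⟩ — no; Zoe wants t, and often wants ⟨e, t⟩.
never : ⟨⟨e, s⟩, t⟩ — no; Zoe wants t, and never wants ⟨e, s⟩.
Paris — combines: Paris : ⟨⟨t, e⟩, s⟩ takes Zoe : ⟨t, e⟩ as argument, giving s.
every : s — no; Zoe wants t, and every wants nothing (atomic).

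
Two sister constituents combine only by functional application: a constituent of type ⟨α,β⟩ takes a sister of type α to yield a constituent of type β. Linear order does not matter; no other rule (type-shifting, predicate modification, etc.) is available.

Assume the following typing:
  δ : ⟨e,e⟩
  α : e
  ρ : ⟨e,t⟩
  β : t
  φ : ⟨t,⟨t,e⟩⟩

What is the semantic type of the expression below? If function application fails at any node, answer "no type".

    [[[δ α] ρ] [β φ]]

At [δ α], δ : ⟨e,e⟩ takes α : e, giving e.
At [[δ α] ρ], ρ : ⟨e,t⟩ takes [δ α] : e, giving t.
At [β φ], φ : ⟨t,⟨t,e⟩⟩ takes β : t, giving ⟨t,e⟩.
At [[[δ α] ρ] [β φ]], [β φ] : ⟨t,e⟩ takes [[δ α] ρ] : t, giving e.

e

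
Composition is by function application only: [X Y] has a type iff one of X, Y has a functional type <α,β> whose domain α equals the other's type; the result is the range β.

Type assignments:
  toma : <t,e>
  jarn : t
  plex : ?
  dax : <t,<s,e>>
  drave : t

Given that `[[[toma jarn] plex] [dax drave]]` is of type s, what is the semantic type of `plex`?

For [[[toma jarn] plex] [dax drave]] to have type s with [dax drave] of type <s,e>, [[toma jarn] plex] must be the function: [[toma jarn] plex] : <<s,e>,s>.
For [[toma jarn] plex] to have type <<s,e>,s> with [toma jarn] of type e, plex must be the function: plex : <e,<<s,e>,s>>.

<e,<<s,e>,s>>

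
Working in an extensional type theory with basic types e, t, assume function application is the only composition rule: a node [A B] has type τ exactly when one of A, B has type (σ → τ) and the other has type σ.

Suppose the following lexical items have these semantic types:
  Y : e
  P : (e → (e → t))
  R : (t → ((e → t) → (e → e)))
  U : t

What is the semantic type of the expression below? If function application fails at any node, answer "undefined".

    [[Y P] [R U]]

[Y P]: functor P : (e → (e → t)), argument Y : e; result (e → t).
[R U]: functor R : (t → ((e → t) → (e → e))), argument U : t; result ((e → t) → (e → e)).
[[Y P] [R U]]: functor [R U] : ((e → t) → (e → e)), argument [Y P] : (e → t); result (e → e).

(e → e)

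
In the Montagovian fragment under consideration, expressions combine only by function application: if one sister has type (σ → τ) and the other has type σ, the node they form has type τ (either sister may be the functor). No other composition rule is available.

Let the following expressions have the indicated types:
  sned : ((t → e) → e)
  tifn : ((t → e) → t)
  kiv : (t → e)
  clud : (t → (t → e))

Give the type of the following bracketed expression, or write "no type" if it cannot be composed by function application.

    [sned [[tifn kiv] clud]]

[tifn kiv]: tifn is ((t → e) → t), kiv is (t → e); result t.
[[tifn kiv] clud]: clud is (t → (t → e)), [tifn kiv] is t; result (t → e).
[sned [[tifn kiv] clud]]: sned is ((t → e) → e), [[tifn kiv] clud] is (t → e); result e.

e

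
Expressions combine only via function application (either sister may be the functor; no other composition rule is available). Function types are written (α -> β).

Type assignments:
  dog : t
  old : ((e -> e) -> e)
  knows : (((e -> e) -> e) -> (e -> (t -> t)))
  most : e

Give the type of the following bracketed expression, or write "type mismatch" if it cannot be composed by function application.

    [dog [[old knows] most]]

t

[old knows]: knows is (((e -> e) -> e) -> (e -> (t -> t))), old is ((e -> e) -> e); result (e -> (t -> t)).
[[old knows] most]: [old knows] is (e -> (t -> t)), most is e; result (t -> t).
[dog [[old knows] most]]: [[old knows] most] is (t -> t), dog is t; result t.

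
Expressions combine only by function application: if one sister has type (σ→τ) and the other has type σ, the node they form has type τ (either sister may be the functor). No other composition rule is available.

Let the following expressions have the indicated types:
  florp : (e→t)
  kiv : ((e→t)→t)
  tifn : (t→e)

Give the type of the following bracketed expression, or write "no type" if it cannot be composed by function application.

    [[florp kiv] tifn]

e

[florp kiv]: kiv is ((e→t)→t), florp is (e→t); result t.
[[florp kiv] tifn]: tifn is (t→e), [florp kiv] is t; result e.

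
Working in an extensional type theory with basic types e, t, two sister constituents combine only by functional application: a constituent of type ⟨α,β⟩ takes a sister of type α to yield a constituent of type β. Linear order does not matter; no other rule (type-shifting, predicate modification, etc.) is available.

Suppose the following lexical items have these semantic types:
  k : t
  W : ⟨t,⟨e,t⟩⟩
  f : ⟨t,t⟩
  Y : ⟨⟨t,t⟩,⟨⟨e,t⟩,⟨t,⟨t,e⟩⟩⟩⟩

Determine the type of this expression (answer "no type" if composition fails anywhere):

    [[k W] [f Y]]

At [k W], W : ⟨t,⟨e,t⟩⟩ takes k : t, giving ⟨e,t⟩.
At [f Y], Y : ⟨⟨t,t⟩,⟨⟨e,t⟩,⟨t,⟨t,e⟩⟩⟩⟩ takes f : ⟨t,t⟩, giving ⟨⟨e,t⟩,⟨t,⟨t,e⟩⟩⟩.
At [[k W] [f Y]], [f Y] : ⟨⟨e,t⟩,⟨t,⟨t,e⟩⟩⟩ takes [k W] : ⟨e,t⟩, giving ⟨t,⟨t,e⟩⟩.

⟨t,⟨t,e⟩⟩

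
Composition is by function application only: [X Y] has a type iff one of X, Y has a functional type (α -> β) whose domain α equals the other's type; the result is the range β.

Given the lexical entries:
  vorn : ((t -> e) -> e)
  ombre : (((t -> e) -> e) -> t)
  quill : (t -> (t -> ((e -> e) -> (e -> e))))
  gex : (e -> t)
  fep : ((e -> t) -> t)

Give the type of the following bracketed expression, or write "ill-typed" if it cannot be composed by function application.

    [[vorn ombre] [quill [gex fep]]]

[vorn ombre] — ombre of type (((t -> e) -> e) -> t) combines with vorn of type ((t -> e) -> e): type t.
[gex fep] — fep of type ((e -> t) -> t) combines with gex of type (e -> t): type t.
[quill [gex fep]] — quill of type (t -> (t -> ((e -> e) -> (e -> e)))) combines with [gex fep] of type t: type (t -> ((e -> e) -> (e -> e))).
[[vorn ombre] [quill [gex fep]]] — [quill [gex fep]] of type (t -> ((e -> e) -> (e -> e))) combines with [vorn ombre] of type t: type ((e -> e) -> (e -> e)).

((e -> e) -> (e -> e))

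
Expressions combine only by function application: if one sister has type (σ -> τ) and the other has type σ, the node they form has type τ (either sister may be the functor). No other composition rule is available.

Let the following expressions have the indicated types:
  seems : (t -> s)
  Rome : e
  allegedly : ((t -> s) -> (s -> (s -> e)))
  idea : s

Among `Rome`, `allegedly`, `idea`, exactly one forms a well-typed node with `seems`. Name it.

allegedly

Rome : e — seems needs t; Rome needs nothing (atomic); neither fits.
allegedly — combines: allegedly : ((t -> s) -> (s -> (s -> e))) takes seems : (t -> s) as argument, giving (s -> (s -> e)).
idea : s — seems needs t; idea needs nothing (atomic); neither fits.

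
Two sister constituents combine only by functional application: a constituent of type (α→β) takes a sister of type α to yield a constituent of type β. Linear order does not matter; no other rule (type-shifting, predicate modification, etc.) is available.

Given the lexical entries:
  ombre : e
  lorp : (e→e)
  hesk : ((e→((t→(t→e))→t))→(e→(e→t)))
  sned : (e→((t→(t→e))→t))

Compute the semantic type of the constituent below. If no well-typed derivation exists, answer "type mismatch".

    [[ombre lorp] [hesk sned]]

(e→t)

At [ombre lorp], lorp : (e→e) takes ombre : e, giving e.
At [hesk sned], hesk : ((e→((t→(t→e))→t))→(e→(e→t))) takes sned : (e→((t→(t→e))→t)), giving (e→(e→t)).
At [[ombre lorp] [hesk sned]], [hesk sned] : (e→(e→t)) takes [ombre lorp] : e, giving (e→t).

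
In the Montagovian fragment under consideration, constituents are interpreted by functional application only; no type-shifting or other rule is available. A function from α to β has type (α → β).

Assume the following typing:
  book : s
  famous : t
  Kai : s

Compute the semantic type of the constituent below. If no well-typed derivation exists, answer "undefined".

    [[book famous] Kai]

[book famous]: s and t cannot combine by function application — type clash.

undefined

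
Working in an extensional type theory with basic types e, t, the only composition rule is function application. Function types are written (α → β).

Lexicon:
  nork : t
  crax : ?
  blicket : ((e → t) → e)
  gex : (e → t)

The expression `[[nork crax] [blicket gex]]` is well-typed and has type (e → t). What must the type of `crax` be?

(t → (e → (e → t)))

At [[nork crax] [blicket gex]] (required: (e → t)): [blicket gex] is e, which is not a function with range (e → t); hence [nork crax] is the functor — type (e → (e → t)).
At [nork crax] (required: (e → (e → t))): nork is t, which is not a function with range (e → (e → t)); hence crax is the functor — type (t → (e → (e → t))).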